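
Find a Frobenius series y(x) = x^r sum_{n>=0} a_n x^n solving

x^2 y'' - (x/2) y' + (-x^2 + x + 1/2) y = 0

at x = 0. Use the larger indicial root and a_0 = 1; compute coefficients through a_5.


Write in Frobenius form y'' + (p(x)/x) y' + (q(x)/x^2) y = 0:
  p(x) = -1/2,  q(x) = -x^2 + x + 1/2.
Indicial equation: r(r-1) + (-1/2) r + (1/2) = 0 -> roots r_1 = 1, r_2 = 1/2.
Take r = r_1 = 1. Let y(x) = x^r sum_{n>=0} a_n x^n with a_0 = 1.
Substitute y = x^r sum a_n x^n and match x^{r+n}. The recurrence is
  D(n) a_n + 1 a_{n-1} - 1 a_{n-2} = 0,  where D(n) = (r+n)(r+n-1) + (-1/2)(r+n) + (1/2).
  a_n = [-1 a_{n-1} + 1 a_{n-2}] / D(n).
Since the indicial polynomial factors as (r - r_1)(r - r_2), D(n) = (r_1 + n - r_1)(r_1 + n - r_2) = n(n + 1/2).
Evaluating step by step (a_0 = 1):
  n = 1: D(1) = 1(1 + 1/2) = 3/2; numerator = -1(1) = -1; a_1 = (-1)/(3/2) = -2/3
  n = 2: D(2) = 2(2 + 1/2) = 5; numerator = -1(-2/3) + 1(1) = 5/3; a_2 = (5/3)/(5) = 1/3
  n = 3: D(3) = 3(3 + 1/2) = 21/2; numerator = -1(1/3) + 1(-2/3) = -1; a_3 = (-1)/(21/2) = -2/21
  n = 4: D(4) = 4(4 + 1/2) = 18; numerator = -1(-2/21) + 1(1/3) = 3/7; a_4 = (3/7)/(18) = 1/42
  n = 5: D(5) = 5(5 + 1/2) = 55/2; numerator = -1(1/42) + 1(-2/21) = -5/42; a_5 = (-5/42)/(55/2) = -1/231

r = 1; a_0 = 1; a_1 = -2/3; a_2 = 1/3; a_3 = -2/21; a_4 = 1/42; a_5 = -1/231


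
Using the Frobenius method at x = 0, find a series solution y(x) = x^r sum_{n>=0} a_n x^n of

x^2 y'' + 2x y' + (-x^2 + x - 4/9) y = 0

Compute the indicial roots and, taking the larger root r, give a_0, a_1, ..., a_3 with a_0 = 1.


Write in Frobenius form y'' + (p(x)/x) y' + (q(x)/x^2) y = 0:
  p(x) = 2,  q(x) = -x^2 + x - 4/9.
Indicial equation: r(r-1) + (2) r + (-4/9) = 0 -> roots r_1 = 1/3, r_2 = -4/3.
Take r = r_1 = 1/3. Let y(x) = x^r sum_{n>=0} a_n x^n with a_0 = 1.
Substitute y = x^r sum a_n x^n and match x^{r+n}. The recurrence is
  D(n) a_n + 1 a_{n-1} - 1 a_{n-2} = 0,  where D(n) = (r+n)(r+n-1) + (2)(r+n) + (-4/9).
  a_n = [-1 a_{n-1} + 1 a_{n-2}] / D(n).
Since the indicial polynomial factors as (r - r_1)(r - r_2), D(n) = (r_1 + n - r_1)(r_1 + n - r_2) = n(n + 5/3).
Evaluating step by step (a_0 = 1):
  n = 1: D(1) = 1(1 + 5/3) = 8/3; numerator = -1(1) = -1; a_1 = (-1)/(8/3) = -3/8
  n = 2: D(2) = 2(2 + 5/3) = 22/3; numerator = -1(-3/8) + 1(1) = 11/8; a_2 = (11/8)/(22/3) = 3/16
  n = 3: D(3) = 3(3 + 5/3) = 14; numerator = -1(3/16) + 1(-3/8) = -9/16; a_3 = (-9/16)/(14) = -9/224

r = 1/3; a_0 = 1; a_1 = -3/8; a_2 = 3/16; a_3 = -9/224


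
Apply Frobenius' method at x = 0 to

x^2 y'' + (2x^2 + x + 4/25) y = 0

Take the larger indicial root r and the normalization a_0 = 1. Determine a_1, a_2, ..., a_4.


Write in Frobenius form y'' + (p(x)/x) y' + (q(x)/x^2) y = 0:
  p(x) = 0,  q(x) = 2x^2 + x + 4/25.
Indicial equation: r(r-1) + (0) r + (4/25) = 0 -> roots r_1 = 4/5, r_2 = 1/5.
Take r = r_1 = 4/5. Let y(x) = x^r sum_{n>=0} a_n x^n with a_0 = 1.
Substitute y = x^r sum a_n x^n and match x^{r+n}. The recurrence is
  D(n) a_n + 1 a_{n-1} + 2 a_{n-2} = 0,  where D(n) = (r+n)(r+n-1) + (0)(r+n) + (4/25).
  a_n = [-1 a_{n-1} - 2 a_{n-2}] / D(n).
Since the indicial polynomial factors as (r - r_1)(r - r_2), D(n) = (r_1 + n - r_1)(r_1 + n - r_2) = n(n + 3/5).
Evaluating step by step (a_0 = 1):
  n = 1: D(1) = 1(1 + 3/5) = 8/5; numerator = -1(1) = -1; a_1 = (-1)/(8/5) = -5/8
  n = 2: D(2) = 2(2 + 3/5) = 26/5; numerator = -1(-5/8) - 2(1) = -11/8; a_2 = (-11/8)/(26/5) = -55/208
  n = 3: D(3) = 3(3 + 3/5) = 54/5; numerator = -1(-55/208) - 2(-5/8) = 315/208; a_3 = (315/208)/(54/5) = 175/1248
  n = 4: D(4) = 4(4 + 3/5) = 92/5; numerator = -1(175/1248) - 2(-55/208) = 485/1248; a_4 = (485/1248)/(92/5) = 2425/114816

r = 4/5; a_0 = 1; a_1 = -5/8; a_2 = -55/208; a_3 = 175/1248; a_4 = 2425/114816


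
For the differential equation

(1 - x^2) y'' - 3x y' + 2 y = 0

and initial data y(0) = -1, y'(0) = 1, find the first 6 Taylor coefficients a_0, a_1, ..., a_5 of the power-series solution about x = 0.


Ansatz: y(x) = sum_{n>=0} a_n x^n, so y'(x) = sum_{n>=1} n a_n x^(n-1) and y''(x) = sum_{n>=2} n(n-1) a_n x^(n-2).
Substitute into P(x) y'' + Q(x) y' + R(x) y = 0 with P(x) = 1 - x^2, Q(x) = -3x, R(x) = 2, and match powers of x.
Initial conditions: a_0 = -1, a_1 = 1.
Setting the coefficient of each power of x to zero and solving order by order (substituting the coefficients already found):
  x^0: 2 a_2 + 2 a_0 = 0  ->  2 a_2 = -2 a_0 = 2  ->  a_2 = 1
  x^1: 6 a_3 - a_1 = 0  ->  6 a_3 = a_1 = 1  ->  a_3 = 1/6
  x^2: 12 a_4 - 6 a_2 = 0  ->  12 a_4 = 6 a_2 = 6  ->  a_4 = 1/2
  x^3: 20 a_5 - 13 a_3 = 0  ->  20 a_5 = 13 a_3 = 13/6  ->  a_5 = 13/120
Truncated series: y(x) = -1 + x + x^2 + (1/6) x^3 + (1/2) x^4 + (13/120) x^5 + O(x^6).

a_0 = -1; a_1 = 1; a_2 = 1; a_3 = 1/6; a_4 = 1/2; a_5 = 13/120


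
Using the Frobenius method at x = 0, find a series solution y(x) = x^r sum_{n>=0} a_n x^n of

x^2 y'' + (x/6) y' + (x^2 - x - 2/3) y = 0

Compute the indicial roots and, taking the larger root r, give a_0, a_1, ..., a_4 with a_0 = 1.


Write in Frobenius form y'' + (p(x)/x) y' + (q(x)/x^2) y = 0:
  p(x) = 1/6,  q(x) = x^2 - x - 2/3.
Indicial equation: r(r-1) + (1/6) r + (-2/3) = 0 -> roots r_1 = 4/3, r_2 = -1/2.
Take r = r_1 = 4/3. Let y(x) = x^r sum_{n>=0} a_n x^n with a_0 = 1.
Substitute y = x^r sum a_n x^n and match x^{r+n}. The recurrence is
  D(n) a_n - 1 a_{n-1} + 1 a_{n-2} = 0,  where D(n) = (r+n)(r+n-1) + (1/6)(r+n) + (-2/3).
  a_n = [1 a_{n-1} - 1 a_{n-2}] / D(n).
Since the indicial polynomial factors as (r - r_1)(r - r_2), D(n) = (r_1 + n - r_1)(r_1 + n - r_2) = n(n + 11/6).
Evaluating step by step (a_0 = 1):
  n = 1: D(1) = 1(1 + 11/6) = 17/6; numerator = 1(1) = 1; a_1 = (1)/(17/6) = 6/17
  n = 2: D(2) = 2(2 + 11/6) = 23/3; numerator = 1(6/17) - 1(1) = -11/17; a_2 = (-11/17)/(23/3) = -33/391
  n = 3: D(3) = 3(3 + 11/6) = 29/2; numerator = 1(-33/391) - 1(6/17) = -171/391; a_3 = (-171/391)/(29/2) = -342/11339
  n = 4: D(4) = 4(4 + 11/6) = 70/3; numerator = 1(-342/11339) - 1(-33/391) = 615/11339; a_4 = (615/11339)/(70/3) = 369/158746

r = 4/3; a_0 = 1; a_1 = 6/17; a_2 = -33/391; a_3 = -342/11339; a_4 = 369/158746


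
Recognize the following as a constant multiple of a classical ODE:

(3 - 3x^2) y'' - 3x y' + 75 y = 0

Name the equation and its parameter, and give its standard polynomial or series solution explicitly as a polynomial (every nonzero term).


All three coefficients share the factor 3; dividing through by 3 gives  (1 - x^2) y'' - x y' + 25 y = 0.
This matches the Chebyshev equation (1 - x^2) y'' - x y' + n^2 y = 0 (note the -x y' term, not -2x y') with n^2 = 25, so n = 5; the polynomial solution is T_5(x).
With y = sum_k a_k x^k, matching x^k gives (k+2)(k+1) a_{k+2} = (k^2 - n^2) a_k = (k - 5)(k + 5) a_k. The right side vanishes at k = 5, so the series with the parity of 5 terminates at degree 5.
Standard normalization: leading coefficient of T_n is 2^(n-1), so a_5 = 2^4 = 16. Work downward with a_k = (k+1)(k+2) a_{k+2} / ((k - 5)(k + 5)):
  a_3 = (4)(5)(16) / ((3 - 5)(3 + 5)) = 320/(-16) = -20
  a_1 = (2)(3)(-20) / ((1 - 5)(1 + 5)) = -120/(-24) = 5
Hence T_5(x) = 16 x^5 - 20 x^3 + 5 x.

T_5(x); series = 16 x^5 - 20 x^3 + 5 x


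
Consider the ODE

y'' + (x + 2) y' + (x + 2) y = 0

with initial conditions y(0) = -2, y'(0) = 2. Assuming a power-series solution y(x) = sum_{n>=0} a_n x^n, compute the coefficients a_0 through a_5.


Ansatz: y(x) = sum_{n>=0} a_n x^n, so y'(x) = sum_{n>=1} n a_n x^(n-1) and y''(x) = sum_{n>=2} n(n-1) a_n x^(n-2).
Substitute into P(x) y'' + Q(x) y' + R(x) y = 0 with P(x) = 1, Q(x) = x + 2, R(x) = x + 2, and match powers of x.
Initial conditions: a_0 = -2, a_1 = 2.
Setting the coefficient of each power of x to zero and solving order by order (substituting the coefficients already found):
  x^0: 2 a_2 + 2 a_1 + 2 a_0 = 0  ->  2 a_2 = -2 a_1 - 2 a_0 = 0  ->  a_2 = 0
  x^1: 6 a_3 + 4 a_2 + 3 a_1 + a_0 = 0  ->  6 a_3 = -4 a_2 - 3 a_1 - a_0 = -4  ->  a_3 = -2/3
  x^2: 12 a_4 + 6 a_3 + 4 a_2 + a_1 = 0  ->  12 a_4 = -6 a_3 - 4 a_2 - a_1 = 2  ->  a_4 = 1/6
  x^3: 20 a_5 + 8 a_4 + 5 a_3 + a_2 = 0  ->  20 a_5 = -8 a_4 - 5 a_3 - a_2 = 2  ->  a_5 = 1/10
Truncated series: y(x) = -2 + 2 x - (2/3) x^3 + (1/6) x^4 + (1/10) x^5 + O(x^6).

a_0 = -2; a_1 = 2; a_2 = 0; a_3 = -2/3; a_4 = 1/6; a_5 = 1/10


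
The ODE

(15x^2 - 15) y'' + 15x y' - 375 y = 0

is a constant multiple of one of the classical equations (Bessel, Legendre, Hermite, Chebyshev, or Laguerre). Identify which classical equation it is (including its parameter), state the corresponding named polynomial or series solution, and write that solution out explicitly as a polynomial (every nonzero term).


All three coefficients share the factor -15; dividing through by -15 gives  (1 - x^2) y'' - x y' + 25 y = 0.
This matches the Chebyshev equation (1 - x^2) y'' - x y' + n^2 y = 0 (note the -x y' term, not -2x y') with n^2 = 25, so n = 5; the polynomial solution is T_5(x).
With y = sum_k a_k x^k, matching x^k gives (k+2)(k+1) a_{k+2} = (k^2 - n^2) a_k = (k - 5)(k + 5) a_k. The right side vanishes at k = 5, so the series with the parity of 5 terminates at degree 5.
Standard normalization: leading coefficient of T_n is 2^(n-1), so a_5 = 2^4 = 16. Work downward with a_k = (k+1)(k+2) a_{k+2} / ((k - 5)(k + 5)):
  a_3 = (4)(5)(16) / ((3 - 5)(3 + 5)) = 320/(-16) = -20
  a_1 = (2)(3)(-20) / ((1 - 5)(1 + 5)) = -120/(-24) = 5
Hence T_5(x) = 16 x^5 - 20 x^3 + 5 x.

T_5(x); series = 16 x^5 - 20 x^3 + 5 x


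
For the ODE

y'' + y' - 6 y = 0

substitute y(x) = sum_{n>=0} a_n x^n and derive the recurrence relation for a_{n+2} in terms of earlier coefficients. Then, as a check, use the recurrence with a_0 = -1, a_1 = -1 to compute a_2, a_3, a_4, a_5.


Substitute y = sum_n a_n x^n.
y''(x) has coefficient (n+2)(n+1) a_{n+2} at x^n;
y'(x) has coefficient (n+1) a_{n+1} at x^n;
-6 y(x) has coefficient -6 a_n at x^n.
Matching x^n: (n+2)(n+1) a_{n+2} + (n+1) a_{n+1} - 6 a_n = 0.
Thus a_{n+2} = [-(n+1) a_{n+1} + 6 a_n] / ((n+1)(n+2)).

Check with a_0 = -1, a_1 = -1 (apply the recurrence for n = 0, 1, 2, 3): a_0 = -1, a_1 = -1, a_2 = -5/2, a_3 = -1/6, a_4 = -29/24, a_5 = 23/120.

a_(n+2) = [-(n+1) a_(n+1) + 6 a_n] / ((n+1)(n+2)); check: a_0 = -1, a_1 = -1, a_2 = -5/2, a_3 = -1/6, a_4 = -29/24, a_5 = 23/120


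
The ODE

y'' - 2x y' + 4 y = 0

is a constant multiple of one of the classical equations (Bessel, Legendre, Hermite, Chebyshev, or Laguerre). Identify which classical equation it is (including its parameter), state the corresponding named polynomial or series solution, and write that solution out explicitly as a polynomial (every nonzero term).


The equation is already in a standard form:  y'' - 2x y' + 4 y = 0.
This matches the Hermite equation y'' - 2x y' + 2n y = 0 with 2n = 4, so n = 2; the polynomial solution is H_2(x).
With y = sum_k a_k x^k, matching x^k gives (k+2)(k+1) a_{k+2} = 2(k - n) a_k = 2(k - 2) a_k. The right side vanishes at k = 2, so the series with the parity of 2 terminates at degree 2.
Standard normalization: leading coefficient of H_n is 2^n, so a_2 = 2^2 = 4. Work downward with a_k = (k+1)(k+2) a_{k+2} / (2(k - n)):
  a_0 = (1)(2)(4) / (2(0 - 2)) = 8/(-4) = -2
Hence H_2(x) = 4 x^2 - 2.

H_2(x); series = 4 x^2 - 2


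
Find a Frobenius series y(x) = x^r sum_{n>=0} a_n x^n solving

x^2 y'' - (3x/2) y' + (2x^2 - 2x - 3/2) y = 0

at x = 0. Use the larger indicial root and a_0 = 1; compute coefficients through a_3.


Write in Frobenius form y'' + (p(x)/x) y' + (q(x)/x^2) y = 0:
  p(x) = -3/2,  q(x) = 2x^2 - 2x - 3/2.
Indicial equation: r(r-1) + (-3/2) r + (-3/2) = 0 -> roots r_1 = 3, r_2 = -1/2.
Take r = r_1 = 3. Let y(x) = x^r sum_{n>=0} a_n x^n with a_0 = 1.
Substitute y = x^r sum a_n x^n and match x^{r+n}. The recurrence is
  D(n) a_n - 2 a_{n-1} + 2 a_{n-2} = 0,  where D(n) = (r+n)(r+n-1) + (-3/2)(r+n) + (-3/2).
  a_n = [2 a_{n-1} - 2 a_{n-2}] / D(n).
Since the indicial polynomial factors as (r - r_1)(r - r_2), D(n) = (r_1 + n - r_1)(r_1 + n - r_2) = n(n + 7/2).
Evaluating step by step (a_0 = 1):
  n = 1: D(1) = 1(1 + 7/2) = 9/2; numerator = 2(1) = 2; a_1 = (2)/(9/2) = 4/9
  n = 2: D(2) = 2(2 + 7/2) = 11; numerator = 2(4/9) - 2(1) = -10/9; a_2 = (-10/9)/(11) = -10/99
  n = 3: D(3) = 3(3 + 7/2) = 39/2; numerator = 2(-10/99) - 2(4/9) = -12/11; a_3 = (-12/11)/(39/2) = -8/143

r = 3; a_0 = 1; a_1 = 4/9; a_2 = -10/99; a_3 = -8/143


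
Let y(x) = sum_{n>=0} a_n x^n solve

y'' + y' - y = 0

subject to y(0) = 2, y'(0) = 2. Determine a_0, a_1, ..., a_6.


Ansatz: y(x) = sum_{n>=0} a_n x^n, so y'(x) = sum_{n>=1} n a_n x^(n-1) and y''(x) = sum_{n>=2} n(n-1) a_n x^(n-2).
Substitute into P(x) y'' + Q(x) y' + R(x) y = 0 with P(x) = 1, Q(x) = 1, R(x) = -1, and match powers of x.
Initial conditions: a_0 = 2, a_1 = 2.
Setting the coefficient of each power of x to zero and solving order by order (substituting the coefficients already found):
  x^0: 2 a_2 + a_1 - a_0 = 0  ->  2 a_2 = -a_1 + a_0 = 0  ->  a_2 = 0
  x^1: 6 a_3 + 2 a_2 - a_1 = 0  ->  6 a_3 = -2 a_2 + a_1 = 2  ->  a_3 = 1/3
  x^2: 12 a_4 + 3 a_3 - a_2 = 0  ->  12 a_4 = -3 a_3 + a_2 = -1  ->  a_4 = -1/12
  x^3: 20 a_5 + 4 a_4 - a_3 = 0  ->  20 a_5 = -4 a_4 + a_3 = 2/3  ->  a_5 = 1/30
  x^4: 30 a_6 + 5 a_5 - a_4 = 0  ->  30 a_6 = -5 a_5 + a_4 = -1/4  ->  a_6 = -1/120
Truncated series: y(x) = 2 + 2 x + (1/3) x^3 - (1/12) x^4 + (1/30) x^5 - (1/120) x^6 + O(x^7).

a_0 = 2; a_1 = 2; a_2 = 0; a_3 = 1/3; a_4 = -1/12; a_5 = 1/30; a_6 = -1/120


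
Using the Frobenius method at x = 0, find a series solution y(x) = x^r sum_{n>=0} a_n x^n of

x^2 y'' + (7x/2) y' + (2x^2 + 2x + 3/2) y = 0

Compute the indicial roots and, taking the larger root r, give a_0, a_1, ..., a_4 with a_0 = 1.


Write in Frobenius form y'' + (p(x)/x) y' + (q(x)/x^2) y = 0:
  p(x) = 7/2,  q(x) = 2x^2 + 2x + 3/2.
Indicial equation: r(r-1) + (7/2) r + (3/2) = 0 -> roots r_1 = -1, r_2 = -3/2.
Take r = r_1 = -1. Let y(x) = x^r sum_{n>=0} a_n x^n with a_0 = 1.
Substitute y = x^r sum a_n x^n and match x^{r+n}. The recurrence is
  D(n) a_n + 2 a_{n-1} + 2 a_{n-2} = 0,  where D(n) = (r+n)(r+n-1) + (7/2)(r+n) + (3/2).
  a_n = [-2 a_{n-1} - 2 a_{n-2}] / D(n).
Since the indicial polynomial factors as (r - r_1)(r - r_2), D(n) = (r_1 + n - r_1)(r_1 + n - r_2) = n(n + 1/2).
Evaluating step by step (a_0 = 1):
  n = 1: D(1) = 1(1 + 1/2) = 3/2; numerator = -2(1) = -2; a_1 = (-2)/(3/2) = -4/3
  n = 2: D(2) = 2(2 + 1/2) = 5; numerator = -2(-4/3) - 2(1) = 2/3; a_2 = (2/3)/(5) = 2/15
  n = 3: D(3) = 3(3 + 1/2) = 21/2; numerator = -2(2/15) - 2(-4/3) = 12/5; a_3 = (12/5)/(21/2) = 8/35
  n = 4: D(4) = 4(4 + 1/2) = 18; numerator = -2(8/35) - 2(2/15) = -76/105; a_4 = (-76/105)/(18) = -38/945

r = -1; a_0 = 1; a_1 = -4/3; a_2 = 2/15; a_3 = 8/35; a_4 = -38/945


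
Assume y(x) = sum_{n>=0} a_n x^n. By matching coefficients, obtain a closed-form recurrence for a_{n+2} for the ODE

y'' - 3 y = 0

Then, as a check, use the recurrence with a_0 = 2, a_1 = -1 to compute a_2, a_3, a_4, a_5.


Substitute y = sum_n a_n x^n into y'' + (const) y = 0.
y''(x) = sum_{n>=0} (n+2)(n+1) a_{n+2} x^n.
The ODE becomes sum_n [(n+2)(n+1) a_{n+2} - 3 a_n] x^n = 0.
Setting each coefficient to zero gives the recurrence:
  (n+2)(n+1) a_{n+2} - 3 a_n = 0,
  a_{n+2} = 3 / ((n+1)(n+2)) a_n.

Check with a_0 = 2, a_1 = -1 (apply the recurrence for n = 0, 1, 2, 3): a_0 = 2, a_1 = -1, a_2 = 3, a_3 = -1/2, a_4 = 3/4, a_5 = -3/40.

a_{n+2} = 3/((n+1)(n+2)) * a_n; check: a_0 = 2, a_1 = -1, a_2 = 3, a_3 = -1/2, a_4 = 3/4, a_5 = -3/40


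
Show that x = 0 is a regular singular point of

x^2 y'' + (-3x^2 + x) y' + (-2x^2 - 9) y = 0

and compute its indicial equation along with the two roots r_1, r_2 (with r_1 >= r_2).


Divide by x^2 to reach normal form y'' + P_1(x) y' + P_2(x) y = 0 with P_1(x) = -3 + 1/x and P_2(x) = -2 - 9/x^2.
x = 0 is a singular point because the y'-coefficient -3 + 1/x has a pole at x = 0 and the y-coefficient -2 - 9/x^2 has a pole at x = 0.
It is a regular singular point because x P_1(x) = p(x) = 1 - 3x and x^2 P_2(x) = q(x) = -2x^2 - 9 are polynomials, hence analytic at x = 0.
p(0) = 1,  q(0) = -9.
Indicial equation: r(r-1) + p(0) r + q(0) = 0, i.e. r^2 + (p(0) - 1) r + q(0) = 0, i.e. r^2 - 9 = 0.
Discriminant: (0)^2 - 4(-9) = 36, so r = (0 ± 6)/2.
Solving: r_1 = 3, r_2 = -3.

indicial: r^2 - 9 = 0; roots r_1 = 3, r_2 = -3


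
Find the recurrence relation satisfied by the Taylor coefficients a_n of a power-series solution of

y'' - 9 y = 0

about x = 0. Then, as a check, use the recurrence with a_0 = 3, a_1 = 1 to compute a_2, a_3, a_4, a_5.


Substitute y = sum_n a_n x^n into y'' + (const) y = 0.
y''(x) = sum_{n>=0} (n+2)(n+1) a_{n+2} x^n.
The ODE becomes sum_n [(n+2)(n+1) a_{n+2} - 9 a_n] x^n = 0.
Setting each coefficient to zero gives the recurrence:
  (n+2)(n+1) a_{n+2} - 9 a_n = 0,
  a_{n+2} = 9 / ((n+1)(n+2)) a_n.

Check with a_0 = 3, a_1 = 1 (apply the recurrence for n = 0, 1, 2, 3): a_0 = 3, a_1 = 1, a_2 = 27/2, a_3 = 3/2, a_4 = 81/8, a_5 = 27/40.

a_{n+2} = 9/((n+1)(n+2)) * a_n; check: a_0 = 3, a_1 = 1, a_2 = 27/2, a_3 = 3/2, a_4 = 81/8, a_5 = 27/40


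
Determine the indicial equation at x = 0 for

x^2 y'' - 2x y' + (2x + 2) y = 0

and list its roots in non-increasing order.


Divide by x^2 to reach normal form y'' + P_1(x) y' + P_2(x) y = 0 with P_1(x) = -2/x and P_2(x) = 2/x + 2/x^2.
x = 0 is a singular point because the y'-coefficient -2/x has a pole at x = 0 and the y-coefficient 2/x + 2/x^2 has a pole at x = 0.
It is a regular singular point because x P_1(x) = p(x) = -2 and x^2 P_2(x) = q(x) = 2x + 2 are polynomials, hence analytic at x = 0.
p(0) = -2,  q(0) = 2.
Indicial equation: r(r-1) + p(0) r + q(0) = 0, i.e. r^2 + (p(0) - 1) r + q(0) = 0, i.e. r^2 - 3 r + 2 = 0.
Discriminant: (-3)^2 - 4(2) = 1, so r = (3 ± 1)/2.
Solving: r_1 = 2, r_2 = 1.

indicial: r^2 - 3 r + 2 = 0; roots r_1 = 2, r_2 = 1


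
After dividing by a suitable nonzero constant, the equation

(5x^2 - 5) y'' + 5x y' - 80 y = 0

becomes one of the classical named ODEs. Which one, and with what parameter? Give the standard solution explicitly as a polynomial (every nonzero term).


All three coefficients share the factor -5; dividing through by -5 gives  (1 - x^2) y'' - x y' + 16 y = 0.
This matches the Chebyshev equation (1 - x^2) y'' - x y' + n^2 y = 0 (note the -x y' term, not -2x y') with n^2 = 16, so n = 4; the polynomial solution is T_4(x).
With y = sum_k a_k x^k, matching x^k gives (k+2)(k+1) a_{k+2} = (k^2 - n^2) a_k = (k - 4)(k + 4) a_k. The right side vanishes at k = 4, so the series with the parity of 4 terminates at degree 4.
Standard normalization: leading coefficient of T_n is 2^(n-1), so a_4 = 2^3 = 8. Work downward with a_k = (k+1)(k+2) a_{k+2} / ((k - 4)(k + 4)):
  a_2 = (3)(4)(8) / ((2 - 4)(2 + 4)) = 96/(-12) = -8
  a_0 = (1)(2)(-8) / ((0 - 4)(0 + 4)) = -16/(-16) = 1
Hence T_4(x) = 8 x^4 - 8 x^2 + 1.

T_4(x); series = 8 x^4 - 8 x^2 + 1


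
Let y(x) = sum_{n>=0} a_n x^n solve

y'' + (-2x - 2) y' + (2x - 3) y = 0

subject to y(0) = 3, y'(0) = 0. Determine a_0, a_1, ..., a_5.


Ansatz: y(x) = sum_{n>=0} a_n x^n, so y'(x) = sum_{n>=1} n a_n x^(n-1) and y''(x) = sum_{n>=2} n(n-1) a_n x^(n-2).
Substitute into P(x) y'' + Q(x) y' + R(x) y = 0 with P(x) = 1, Q(x) = -2x - 2, R(x) = 2x - 3, and match powers of x.
Initial conditions: a_0 = 3, a_1 = 0.
Setting the coefficient of each power of x to zero and solving order by order (substituting the coefficients already found):
  x^0: 2 a_2 - 2 a_1 - 3 a_0 = 0  ->  2 a_2 = 2 a_1 + 3 a_0 = 9  ->  a_2 = 9/2
  x^1: 6 a_3 - 4 a_2 - 5 a_1 + 2 a_0 = 0  ->  6 a_3 = 4 a_2 + 5 a_1 - 2 a_0 = 12  ->  a_3 = 2
  x^2: 12 a_4 - 6 a_3 - 7 a_2 + 2 a_1 = 0  ->  12 a_4 = 6 a_3 + 7 a_2 - 2 a_1 = 87/2  ->  a_4 = 29/8
  x^3: 20 a_5 - 8 a_4 - 9 a_3 + 2 a_2 = 0  ->  20 a_5 = 8 a_4 + 9 a_3 - 2 a_2 = 38  ->  a_5 = 19/10
Truncated series: y(x) = 3 + (9/2) x^2 + 2 x^3 + (29/8) x^4 + (19/10) x^5 + O(x^6).

a_0 = 3; a_1 = 0; a_2 = 9/2; a_3 = 2; a_4 = 29/8; a_5 = 19/10


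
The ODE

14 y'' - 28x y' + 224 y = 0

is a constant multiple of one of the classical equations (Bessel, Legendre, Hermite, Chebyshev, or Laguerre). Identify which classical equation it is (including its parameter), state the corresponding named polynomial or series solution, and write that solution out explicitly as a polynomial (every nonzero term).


All three coefficients share the factor 14; dividing through by 14 gives  y'' - 2x y' + 16 y = 0.
This matches the Hermite equation y'' - 2x y' + 2n y = 0 with 2n = 16, so n = 8; the polynomial solution is H_8(x).
With y = sum_k a_k x^k, matching x^k gives (k+2)(k+1) a_{k+2} = 2(k - n) a_k = 2(k - 8) a_k. The right side vanishes at k = 8, so the series with the parity of 8 terminates at degree 8.
Standard normalization: leading coefficient of H_n is 2^n, so a_8 = 2^8 = 256. Work downward with a_k = (k+1)(k+2) a_{k+2} / (2(k - n)):
  a_6 = (7)(8)(256) / (2(6 - 8)) = 14336/(-4) = -3584
  a_4 = (5)(6)(-3584) / (2(4 - 8)) = -107520/(-8) = 13440
  a_2 = (3)(4)(13440) / (2(2 - 8)) = 161280/(-12) = -13440
  a_0 = (1)(2)(-13440) / (2(0 - 8)) = -26880/(-16) = 1680
Hence H_8(x) = 256 x^8 - 3584 x^6 + 13440 x^4 - 13440 x^2 + 1680.

H_8(x); series = 256 x^8 - 3584 x^6 + 13440 x^4 - 13440 x^2 + 1680


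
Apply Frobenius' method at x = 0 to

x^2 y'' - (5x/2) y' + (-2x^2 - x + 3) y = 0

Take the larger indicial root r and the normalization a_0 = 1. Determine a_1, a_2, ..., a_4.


Write in Frobenius form y'' + (p(x)/x) y' + (q(x)/x^2) y = 0:
  p(x) = -5/2,  q(x) = -2x^2 - x + 3.
Indicial equation: r(r-1) + (-5/2) r + (3) = 0 -> roots r_1 = 2, r_2 = 3/2.
Take r = r_1 = 2. Let y(x) = x^r sum_{n>=0} a_n x^n with a_0 = 1.
Substitute y = x^r sum a_n x^n and match x^{r+n}. The recurrence is
  D(n) a_n - 1 a_{n-1} - 2 a_{n-2} = 0,  where D(n) = (r+n)(r+n-1) + (-5/2)(r+n) + (3).
  a_n = [1 a_{n-1} + 2 a_{n-2}] / D(n).
Since the indicial polynomial factors as (r - r_1)(r - r_2), D(n) = (r_1 + n - r_1)(r_1 + n - r_2) = n(n + 1/2).
Evaluating step by step (a_0 = 1):
  n = 1: D(1) = 1(1 + 1/2) = 3/2; numerator = 1(1) = 1; a_1 = (1)/(3/2) = 2/3
  n = 2: D(2) = 2(2 + 1/2) = 5; numerator = 1(2/3) + 2(1) = 8/3; a_2 = (8/3)/(5) = 8/15
  n = 3: D(3) = 3(3 + 1/2) = 21/2; numerator = 1(8/15) + 2(2/3) = 28/15; a_3 = (28/15)/(21/2) = 8/45
  n = 4: D(4) = 4(4 + 1/2) = 18; numerator = 1(8/45) + 2(8/15) = 56/45; a_4 = (56/45)/(18) = 28/405

r = 2; a_0 = 1; a_1 = 2/3; a_2 = 8/15; a_3 = 8/45; a_4 = 28/405


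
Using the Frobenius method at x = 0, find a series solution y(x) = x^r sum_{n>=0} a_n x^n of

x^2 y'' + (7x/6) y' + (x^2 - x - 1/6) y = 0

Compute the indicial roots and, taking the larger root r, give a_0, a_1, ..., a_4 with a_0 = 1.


Write in Frobenius form y'' + (p(x)/x) y' + (q(x)/x^2) y = 0:
  p(x) = 7/6,  q(x) = x^2 - x - 1/6.
Indicial equation: r(r-1) + (7/6) r + (-1/6) = 0 -> roots r_1 = 1/3, r_2 = -1/2.
Take r = r_1 = 1/3. Let y(x) = x^r sum_{n>=0} a_n x^n with a_0 = 1.
Substitute y = x^r sum a_n x^n and match x^{r+n}. The recurrence is
  D(n) a_n - 1 a_{n-1} + 1 a_{n-2} = 0,  where D(n) = (r+n)(r+n-1) + (7/6)(r+n) + (-1/6).
  a_n = [1 a_{n-1} - 1 a_{n-2}] / D(n).
Since the indicial polynomial factors as (r - r_1)(r - r_2), D(n) = (r_1 + n - r_1)(r_1 + n - r_2) = n(n + 5/6).
Evaluating step by step (a_0 = 1):
  n = 1: D(1) = 1(1 + 5/6) = 11/6; numerator = 1(1) = 1; a_1 = (1)/(11/6) = 6/11
  n = 2: D(2) = 2(2 + 5/6) = 17/3; numerator = 1(6/11) - 1(1) = -5/11; a_2 = (-5/11)/(17/3) = -15/187
  n = 3: D(3) = 3(3 + 5/6) = 23/2; numerator = 1(-15/187) - 1(6/11) = -117/187; a_3 = (-117/187)/(23/2) = -234/4301
  n = 4: D(4) = 4(4 + 5/6) = 58/3; numerator = 1(-234/4301) - 1(-15/187) = 111/4301; a_4 = (111/4301)/(58/3) = 333/249458

r = 1/3; a_0 = 1; a_1 = 6/11; a_2 = -15/187; a_3 = -234/4301; a_4 = 333/249458


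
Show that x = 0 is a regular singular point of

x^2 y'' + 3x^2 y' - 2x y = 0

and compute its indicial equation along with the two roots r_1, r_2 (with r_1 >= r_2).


Divide by x^2 to reach normal form y'' + P_1(x) y' + P_2(x) y = 0 with P_1(x) = 3 and P_2(x) = -2/x.
x = 0 is a singular point because the y-coefficient -2/x has a pole at x = 0.
It is a regular singular point because x P_1(x) = p(x) = 3x and x^2 P_2(x) = q(x) = -2x are polynomials, hence analytic at x = 0.
p(0) = 0,  q(0) = 0.
Indicial equation: r(r-1) + p(0) r + q(0) = 0, i.e. r^2 + (p(0) - 1) r + q(0) = 0, i.e. r^2 - 1 r = 0.
Discriminant: (-1)^2 - 4(0) = 1, so r = (1 ± 1)/2.
Solving: r_1 = 1, r_2 = 0.

indicial: r^2 - 1 r = 0; roots r_1 = 1, r_2 = 0


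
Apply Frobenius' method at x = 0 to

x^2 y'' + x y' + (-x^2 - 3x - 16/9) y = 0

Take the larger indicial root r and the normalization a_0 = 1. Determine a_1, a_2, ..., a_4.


Write in Frobenius form y'' + (p(x)/x) y' + (q(x)/x^2) y = 0:
  p(x) = 1,  q(x) = -x^2 - 3x - 16/9.
Indicial equation: r(r-1) + (1) r + (-16/9) = 0 -> roots r_1 = 4/3, r_2 = -4/3.
Take r = r_1 = 4/3. Let y(x) = x^r sum_{n>=0} a_n x^n with a_0 = 1.
Substitute y = x^r sum a_n x^n and match x^{r+n}. The recurrence is
  D(n) a_n - 3 a_{n-1} - 1 a_{n-2} = 0,  where D(n) = (r+n)(r+n-1) + (1)(r+n) + (-16/9).
  a_n = [3 a_{n-1} + 1 a_{n-2}] / D(n).
Since the indicial polynomial factors as (r - r_1)(r - r_2), D(n) = (r_1 + n - r_1)(r_1 + n - r_2) = n(n + 8/3).
Evaluating step by step (a_0 = 1):
  n = 1: D(1) = 1(1 + 8/3) = 11/3; numerator = 3(1) = 3; a_1 = (3)/(11/3) = 9/11
  n = 2: D(2) = 2(2 + 8/3) = 28/3; numerator = 3(9/11) + 1(1) = 38/11; a_2 = (38/11)/(28/3) = 57/154
  n = 3: D(3) = 3(3 + 8/3) = 17; numerator = 3(57/154) + 1(9/11) = 27/14; a_3 = (27/14)/(17) = 27/238
  n = 4: D(4) = 4(4 + 8/3) = 80/3; numerator = 3(27/238) + 1(57/154) = 930/1309; a_4 = (930/1309)/(80/3) = 279/10472

r = 4/3; a_0 = 1; a_1 = 9/11; a_2 = 57/154; a_3 = 27/238; a_4 = 279/10472


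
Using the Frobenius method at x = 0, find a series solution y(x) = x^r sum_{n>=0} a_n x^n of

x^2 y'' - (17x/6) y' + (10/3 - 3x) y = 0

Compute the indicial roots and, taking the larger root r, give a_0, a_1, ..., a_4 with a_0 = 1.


Write in Frobenius form y'' + (p(x)/x) y' + (q(x)/x^2) y = 0:
  p(x) = -17/6,  q(x) = 10/3 - 3x.
Indicial equation: r(r-1) + (-17/6) r + (10/3) = 0 -> roots r_1 = 5/2, r_2 = 4/3.
Take r = r_1 = 5/2. Let y(x) = x^r sum_{n>=0} a_n x^n with a_0 = 1.
Substitute y = x^r sum a_n x^n and match x^{r+n}. The recurrence is
  D(n) a_n - 3 a_{n-1} = 0,  where D(n) = (r+n)(r+n-1) + (-17/6)(r+n) + (10/3).
  a_n = 3 / D(n) * a_{n-1}.
Since the indicial polynomial factors as (r - r_1)(r - r_2), D(n) = (r_1 + n - r_1)(r_1 + n - r_2) = n(n + 7/6).
Evaluating step by step (a_0 = 1):
  n = 1: D(1) = 1(1 + 7/6) = 13/6; numerator = 3(1) = 3; a_1 = (3)/(13/6) = 18/13
  n = 2: D(2) = 2(2 + 7/6) = 19/3; numerator = 3(18/13) = 54/13; a_2 = (54/13)/(19/3) = 162/247
  n = 3: D(3) = 3(3 + 7/6) = 25/2; numerator = 3(162/247) = 486/247; a_3 = (486/247)/(25/2) = 972/6175
  n = 4: D(4) = 4(4 + 7/6) = 62/3; numerator = 3(972/6175) = 2916/6175; a_4 = (2916/6175)/(62/3) = 4374/191425

r = 5/2; a_0 = 1; a_1 = 18/13; a_2 = 162/247; a_3 = 972/6175; a_4 = 4374/191425


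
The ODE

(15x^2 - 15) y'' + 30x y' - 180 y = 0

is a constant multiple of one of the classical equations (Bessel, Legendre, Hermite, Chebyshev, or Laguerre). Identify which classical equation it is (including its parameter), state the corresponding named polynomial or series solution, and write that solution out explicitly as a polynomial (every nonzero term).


All three coefficients share the factor -15; dividing through by -15 gives  (1 - x^2) y'' - 2x y' + 12 y = 0.
This matches the Legendre equation (1 - x^2) y'' - 2x y' + n(n+1) y = 0 (note the -2x y' term) with n(n+1) = 12, so n = 3; the polynomial solution is P_3(x).
With y = sum_k a_k x^k, matching x^k gives (k+2)(k+1) a_{k+2} = [k(k+1) - n(n+1)] a_k = (k - 3)(k + 4) a_k. The right side vanishes at k = 3, so the series with the parity of 3 terminates at degree 3.
Standard normalization (P_n(1) = 1): leading coefficient (2n)!/(2^n (n!)^2) = 720/(8*36) = 5/2, so a_3 = 5/2. Work downward with a_k = (k+1)(k+2) a_{k+2} / ((k - 3)(k + 4)):
  a_1 = (2)(3)(5/2) / ((1 - 3)(1 + 4)) = 15/(-10) = -3/2
Hence P_3(x) = 5 x^3/2 - 3 x/2.

P_3(x); series = 5 x^3/2 - 3 x/2


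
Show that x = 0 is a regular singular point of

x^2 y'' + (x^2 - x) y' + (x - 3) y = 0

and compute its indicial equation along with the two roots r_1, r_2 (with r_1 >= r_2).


Divide by x^2 to reach normal form y'' + P_1(x) y' + P_2(x) y = 0 with P_1(x) = 1 - 1/x and P_2(x) = 1/x - 3/x^2.
x = 0 is a singular point because the y'-coefficient 1 - 1/x has a pole at x = 0 and the y-coefficient 1/x - 3/x^2 has a pole at x = 0.
It is a regular singular point because x P_1(x) = p(x) = x - 1 and x^2 P_2(x) = q(x) = x - 3 are polynomials, hence analytic at x = 0.
p(0) = -1,  q(0) = -3.
Indicial equation: r(r-1) + p(0) r + q(0) = 0, i.e. r^2 + (p(0) - 1) r + q(0) = 0, i.e. r^2 - 2 r - 3 = 0.
Discriminant: (-2)^2 - 4(-3) = 16, so r = (2 ± 4)/2.
Solving: r_1 = 3, r_2 = -1.

indicial: r^2 - 2 r - 3 = 0; roots r_1 = 3, r_2 = -1


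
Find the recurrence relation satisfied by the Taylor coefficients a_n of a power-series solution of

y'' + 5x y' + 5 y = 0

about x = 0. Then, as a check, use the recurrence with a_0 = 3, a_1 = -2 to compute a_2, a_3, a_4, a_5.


Substitute y = sum_n a_n x^n.
y''(x) has coefficient (n+2)(n+1) a_{n+2} at x^n;
5 x y'(x) has coefficient 5 n a_n at x^n (shift);
5 y(x) has coefficient 5 a_n at x^n.
Matching x^n: (n+2)(n+1) a_{n+2} + (5n + 5) a_n = 0.
Thus a_{n+2} = (-5n - 5) / ((n+1)(n+2)) * a_n.

Check with a_0 = 3, a_1 = -2 (apply the recurrence for n = 0, 1, 2, 3): a_0 = 3, a_1 = -2, a_2 = -15/2, a_3 = 10/3, a_4 = 75/8, a_5 = -10/3.

a_(n+2) = (-5n - 5) / ((n+1)(n+2)) * a_n; check: a_0 = 3, a_1 = -2, a_2 = -15/2, a_3 = 10/3, a_4 = 75/8, a_5 = -10/3


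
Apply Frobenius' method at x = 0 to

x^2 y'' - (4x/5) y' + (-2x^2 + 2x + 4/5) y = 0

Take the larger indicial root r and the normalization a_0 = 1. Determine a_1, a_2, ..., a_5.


Write in Frobenius form y'' + (p(x)/x) y' + (q(x)/x^2) y = 0:
  p(x) = -4/5,  q(x) = -2x^2 + 2x + 4/5.
Indicial equation: r(r-1) + (-4/5) r + (4/5) = 0 -> roots r_1 = 1, r_2 = 4/5.
Take r = r_1 = 1. Let y(x) = x^r sum_{n>=0} a_n x^n with a_0 = 1.
Substitute y = x^r sum a_n x^n and match x^{r+n}. The recurrence is
  D(n) a_n + 2 a_{n-1} - 2 a_{n-2} = 0,  where D(n) = (r+n)(r+n-1) + (-4/5)(r+n) + (4/5).
  a_n = [-2 a_{n-1} + 2 a_{n-2}] / D(n).
Since the indicial polynomial factors as (r - r_1)(r - r_2), D(n) = (r_1 + n - r_1)(r_1 + n - r_2) = n(n + 1/5).
Evaluating step by step (a_0 = 1):
  n = 1: D(1) = 1(1 + 1/5) = 6/5; numerator = -2(1) = -2; a_1 = (-2)/(6/5) = -5/3
  n = 2: D(2) = 2(2 + 1/5) = 22/5; numerator = -2(-5/3) + 2(1) = 16/3; a_2 = (16/3)/(22/5) = 40/33
  n = 3: D(3) = 3(3 + 1/5) = 48/5; numerator = -2(40/33) + 2(-5/3) = -190/33; a_3 = (-190/33)/(48/5) = -475/792
  n = 4: D(4) = 4(4 + 1/5) = 84/5; numerator = -2(-475/792) + 2(40/33) = 1435/396; a_4 = (1435/396)/(84/5) = 1025/4752
  n = 5: D(5) = 5(5 + 1/5) = 26; numerator = -2(1025/4752) + 2(-475/792) = -3875/2376; a_5 = (-3875/2376)/(26) = -3875/61776

r = 1; a_0 = 1; a_1 = -5/3; a_2 = 40/33; a_3 = -475/792; a_4 = 1025/4752; a_5 = -3875/61776


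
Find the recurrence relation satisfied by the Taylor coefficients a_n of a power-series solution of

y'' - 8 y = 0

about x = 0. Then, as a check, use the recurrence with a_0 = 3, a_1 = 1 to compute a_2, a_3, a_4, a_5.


Substitute y = sum_n a_n x^n into y'' + (const) y = 0.
y''(x) = sum_{n>=0} (n+2)(n+1) a_{n+2} x^n.
The ODE becomes sum_n [(n+2)(n+1) a_{n+2} - 8 a_n] x^n = 0.
Setting each coefficient to zero gives the recurrence:
  (n+2)(n+1) a_{n+2} - 8 a_n = 0,
  a_{n+2} = 8 / ((n+1)(n+2)) a_n.

Check with a_0 = 3, a_1 = 1 (apply the recurrence for n = 0, 1, 2, 3): a_0 = 3, a_1 = 1, a_2 = 12, a_3 = 4/3, a_4 = 8, a_5 = 8/15.

a_{n+2} = 8/((n+1)(n+2)) * a_n; check: a_0 = 3, a_1 = 1, a_2 = 12, a_3 = 4/3, a_4 = 8, a_5 = 8/15


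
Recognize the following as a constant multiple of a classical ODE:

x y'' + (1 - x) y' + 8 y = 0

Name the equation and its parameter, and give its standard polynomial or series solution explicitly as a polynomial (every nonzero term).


The equation is already in a standard form:  x y'' + (1 - x) y' + 8 y = 0.
This matches the Laguerre equation x y'' + (1 - x) y' + n y = 0 with n = 8; the polynomial solution is L_8(x).
With y = sum_k a_k x^k, matching x^k gives (k+1)k a_{k+1} + (k+1) a_{k+1} - k a_k + n a_k = 0, i.e. (k+1)^2 a_{k+1} = (k - n) a_k = (k - 8) a_k. The right side vanishes at k = 8, so the series terminates at degree 8.
Standard normalization L_n(0) = 1 gives a_0 = 1. Work upward with a_{k+1} = (k - 8) a_k / (k+1)^2:
  a_1 = (0 - 8)(1) / 1^2 = -8/1 = -8
  a_2 = (1 - 8)(-8) / 2^2 = 56/4 = 14
  a_3 = (2 - 8)(14) / 3^2 = -84/9 = -28/3
  a_4 = (3 - 8)(-28/3) / 4^2 = (140/3)/16 = 35/12
  a_5 = (4 - 8)(35/12) / 5^2 = (-35/3)/25 = -7/15
  a_6 = (5 - 8)(-7/15) / 6^2 = (7/5)/36 = 7/180
  a_7 = (6 - 8)(7/180) / 7^2 = (-7/90)/49 = -1/630
  a_8 = (7 - 8)(-1/630) / 8^2 = (1/630)/64 = 1/40320
Hence L_8(x) = x^8/40320 - x^7/630 + 7 x^6/180 - 7 x^5/15 + 35 x^4/12 - 28 x^3/3 + 14 x^2 - 8 x + 1.

L_8(x); series = x^8/40320 - x^7/630 + 7 x^6/180 - 7 x^5/15 + 35 x^4/12 - 28 x^3/3 + 14 x^2 - 8 x + 1


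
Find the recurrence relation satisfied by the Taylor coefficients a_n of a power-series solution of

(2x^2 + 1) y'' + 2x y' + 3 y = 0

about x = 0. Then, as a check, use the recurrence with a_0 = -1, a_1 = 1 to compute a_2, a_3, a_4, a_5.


Substitute y = sum_n a_n x^n.
(1 + 2 x^2) y'' contributes (n+2)(n+1) a_{n+2} + 2 n(n-1) a_n at x^n.
2 x y'(x) contributes 2 n a_n at x^n.
3 y(x) contributes 3 a_n at x^n.
Matching x^n: (n+2)(n+1) a_{n+2} + (2 n(n-1) + 2 n + 3) a_n = 0.
Thus a_{n+2} = (-2 n(n-1) - 2 n - 3) / ((n+1)(n+2)) * a_n.

Check with a_0 = -1, a_1 = 1 (apply the recurrence for n = 0, 1, 2, 3): a_0 = -1, a_1 = 1, a_2 = 3/2, a_3 = -5/6, a_4 = -11/8, a_5 = 7/8.

a_(n+2) = (-2 n(n-1) - 2 n - 3) / ((n+1)(n+2)) * a_n; check: a_0 = -1, a_1 = 1, a_2 = 3/2, a_3 = -5/6, a_4 = -11/8, a_5 = 7/8


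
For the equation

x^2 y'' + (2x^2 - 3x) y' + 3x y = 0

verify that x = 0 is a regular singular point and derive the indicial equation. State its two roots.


Divide by x^2 to reach normal form y'' + P_1(x) y' + P_2(x) y = 0 with P_1(x) = 2 - 3/x and P_2(x) = 3/x.
x = 0 is a singular point because the y'-coefficient 2 - 3/x has a pole at x = 0 and the y-coefficient 3/x has a pole at x = 0.
It is a regular singular point because x P_1(x) = p(x) = 2x - 3 and x^2 P_2(x) = q(x) = 3x are polynomials, hence analytic at x = 0.
p(0) = -3,  q(0) = 0.
Indicial equation: r(r-1) + p(0) r + q(0) = 0, i.e. r^2 + (p(0) - 1) r + q(0) = 0, i.e. r^2 - 4 r = 0.
Discriminant: (-4)^2 - 4(0) = 16, so r = (4 ± 4)/2.
Solving: r_1 = 4, r_2 = 0.

indicial: r^2 - 4 r = 0; roots r_1 = 4, r_2 = 0


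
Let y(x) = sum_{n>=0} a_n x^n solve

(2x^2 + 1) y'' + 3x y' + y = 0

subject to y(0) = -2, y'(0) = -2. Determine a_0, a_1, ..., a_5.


Ansatz: y(x) = sum_{n>=0} a_n x^n, so y'(x) = sum_{n>=1} n a_n x^(n-1) and y''(x) = sum_{n>=2} n(n-1) a_n x^(n-2).
Substitute into P(x) y'' + Q(x) y' + R(x) y = 0 with P(x) = 2x^2 + 1, Q(x) = 3x, R(x) = 1, and match powers of x.
Initial conditions: a_0 = -2, a_1 = -2.
Setting the coefficient of each power of x to zero and solving order by order (substituting the coefficients already found):
  x^0: 2 a_2 + a_0 = 0  ->  2 a_2 = -a_0 = 2  ->  a_2 = 1
  x^1: 6 a_3 + 4 a_1 = 0  ->  6 a_3 = -4 a_1 = 8  ->  a_3 = 4/3
  x^2: 12 a_4 + 11 a_2 = 0  ->  12 a_4 = -11 a_2 = -11  ->  a_4 = -11/12
  x^3: 20 a_5 + 22 a_3 = 0  ->  20 a_5 = -22 a_3 = -88/3  ->  a_5 = -22/15
Truncated series: y(x) = -2 - 2 x + x^2 + (4/3) x^3 - (11/12) x^4 - (22/15) x^5 + O(x^6).

a_0 = -2; a_1 = -2; a_2 = 1; a_3 = 4/3; a_4 = -11/12; a_5 = -22/15


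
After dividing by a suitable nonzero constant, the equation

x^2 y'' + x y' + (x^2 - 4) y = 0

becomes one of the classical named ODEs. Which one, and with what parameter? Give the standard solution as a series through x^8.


The equation is already in a standard form:  x^2 y'' + x y' + (x^2 - 4) y = 0.
This matches the Bessel equation x^2 y'' + x y' + (x^2 - nu^2) y = 0 with nu^2 = 4, so nu = 2; the solution bounded at x = 0 is J_2(x).
Frobenius at x = 0: indicial roots ±nu; for r = nu the recurrence k(k + 2nu) c_k = -c_{k-2} gives the standard series J_nu(x) = sum_{k>=0} (-1)^k / (k! (k+nu)!) (x/2)^(2k+nu). Evaluate the first 4 terms:
  k = 0: (-1)^0 / (0! * 2! * 2^2) x^2 = 1/(1*2*4) x^2 = (1/8) x^2
  k = 1: (-1)^1 / (1! * 3! * 2^4) x^4 = -1/(1*6*16) x^4 = (-1/96) x^4
  k = 2: (-1)^2 / (2! * 4! * 2^6) x^6 = 1/(2*24*64) x^6 = (1/3072) x^6
  k = 3: (-1)^3 / (3! * 5! * 2^8) x^8 = -1/(6*120*256) x^8 = (-1/184320) x^8
Hence J_2(x) = -x^8/184320 + x^6/3072 - x^4/96 + x^2/8 + ....

J_2(x); series = -x^8/184320 + x^6/3072 - x^4/96 + x^2/8


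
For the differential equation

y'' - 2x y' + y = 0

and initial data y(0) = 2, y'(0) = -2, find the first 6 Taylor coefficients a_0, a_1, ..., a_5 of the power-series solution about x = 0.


Ansatz: y(x) = sum_{n>=0} a_n x^n, so y'(x) = sum_{n>=1} n a_n x^(n-1) and y''(x) = sum_{n>=2} n(n-1) a_n x^(n-2).
Substitute into P(x) y'' + Q(x) y' + R(x) y = 0 with P(x) = 1, Q(x) = -2x, R(x) = 1, and match powers of x.
Initial conditions: a_0 = 2, a_1 = -2.
Setting the coefficient of each power of x to zero and solving order by order (substituting the coefficients already found):
  x^0: 2 a_2 + a_0 = 0  ->  2 a_2 = -a_0 = -2  ->  a_2 = -1
  x^1: 6 a_3 - a_1 = 0  ->  6 a_3 = a_1 = -2  ->  a_3 = -1/3
  x^2: 12 a_4 - 3 a_2 = 0  ->  12 a_4 = 3 a_2 = -3  ->  a_4 = -1/4
  x^3: 20 a_5 - 5 a_3 = 0  ->  20 a_5 = 5 a_3 = -5/3  ->  a_5 = -1/12
Truncated series: y(x) = 2 - 2 x - x^2 - (1/3) x^3 - (1/4) x^4 - (1/12) x^5 + O(x^6).

a_0 = 2; a_1 = -2; a_2 = -1; a_3 = -1/3; a_4 = -1/4; a_5 = -1/12


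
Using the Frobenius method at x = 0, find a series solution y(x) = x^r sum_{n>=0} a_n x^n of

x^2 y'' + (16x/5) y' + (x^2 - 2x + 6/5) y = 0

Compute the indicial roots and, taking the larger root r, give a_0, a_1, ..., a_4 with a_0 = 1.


Write in Frobenius form y'' + (p(x)/x) y' + (q(x)/x^2) y = 0:
  p(x) = 16/5,  q(x) = x^2 - 2x + 6/5.
Indicial equation: r(r-1) + (16/5) r + (6/5) = 0 -> roots r_1 = -1, r_2 = -6/5.
Take r = r_1 = -1. Let y(x) = x^r sum_{n>=0} a_n x^n with a_0 = 1.
Substitute y = x^r sum a_n x^n and match x^{r+n}. The recurrence is
  D(n) a_n - 2 a_{n-1} + 1 a_{n-2} = 0,  where D(n) = (r+n)(r+n-1) + (16/5)(r+n) + (6/5).
  a_n = [2 a_{n-1} - 1 a_{n-2}] / D(n).
Since the indicial polynomial factors as (r - r_1)(r - r_2), D(n) = (r_1 + n - r_1)(r_1 + n - r_2) = n(n + 1/5).
Evaluating step by step (a_0 = 1):
  n = 1: D(1) = 1(1 + 1/5) = 6/5; numerator = 2(1) = 2; a_1 = (2)/(6/5) = 5/3
  n = 2: D(2) = 2(2 + 1/5) = 22/5; numerator = 2(5/3) - 1(1) = 7/3; a_2 = (7/3)/(22/5) = 35/66
  n = 3: D(3) = 3(3 + 1/5) = 48/5; numerator = 2(35/66) - 1(5/3) = -20/33; a_3 = (-20/33)/(48/5) = -25/396
  n = 4: D(4) = 4(4 + 1/5) = 84/5; numerator = 2(-25/396) - 1(35/66) = -65/99; a_4 = (-65/99)/(84/5) = -325/8316

r = -1; a_0 = 1; a_1 = 5/3; a_2 = 35/66; a_3 = -25/396; a_4 = -325/8316


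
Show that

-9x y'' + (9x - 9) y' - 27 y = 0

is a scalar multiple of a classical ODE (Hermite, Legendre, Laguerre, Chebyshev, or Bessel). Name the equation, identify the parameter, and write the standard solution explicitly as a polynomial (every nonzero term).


All three coefficients share the factor -9; dividing through by -9 gives  x y'' + (1 - x) y' + 3 y = 0.
This matches the Laguerre equation x y'' + (1 - x) y' + n y = 0 with n = 3; the polynomial solution is L_3(x).
With y = sum_k a_k x^k, matching x^k gives (k+1)k a_{k+1} + (k+1) a_{k+1} - k a_k + n a_k = 0, i.e. (k+1)^2 a_{k+1} = (k - n) a_k = (k - 3) a_k. The right side vanishes at k = 3, so the series terminates at degree 3.
Standard normalization L_n(0) = 1 gives a_0 = 1. Work upward with a_{k+1} = (k - 3) a_k / (k+1)^2:
  a_1 = (0 - 3)(1) / 1^2 = -3/1 = -3
  a_2 = (1 - 3)(-3) / 2^2 = 6/4 = 3/2
  a_3 = (2 - 3)(3/2) / 3^2 = (-3/2)/9 = -1/6
Hence L_3(x) = -x^3/6 + 3 x^2/2 - 3 x + 1.

L_3(x); series = -x^3/6 + 3 x^2/2 - 3 x + 1


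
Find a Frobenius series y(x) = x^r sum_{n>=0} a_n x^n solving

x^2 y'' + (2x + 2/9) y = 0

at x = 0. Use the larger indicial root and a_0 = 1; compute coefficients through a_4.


Write in Frobenius form y'' + (p(x)/x) y' + (q(x)/x^2) y = 0:
  p(x) = 0,  q(x) = 2x + 2/9.
Indicial equation: r(r-1) + (0) r + (2/9) = 0 -> roots r_1 = 2/3, r_2 = 1/3.
Take r = r_1 = 2/3. Let y(x) = x^r sum_{n>=0} a_n x^n with a_0 = 1.
Substitute y = x^r sum a_n x^n and match x^{r+n}. The recurrence is
  D(n) a_n + 2 a_{n-1} = 0,  where D(n) = (r+n)(r+n-1) + (0)(r+n) + (2/9).
  a_n = -2 / D(n) * a_{n-1}.
Since the indicial polynomial factors as (r - r_1)(r - r_2), D(n) = (r_1 + n - r_1)(r_1 + n - r_2) = n(n + 1/3).
Evaluating step by step (a_0 = 1):
  n = 1: D(1) = 1(1 + 1/3) = 4/3; numerator = -2(1) = -2; a_1 = (-2)/(4/3) = -3/2
  n = 2: D(2) = 2(2 + 1/3) = 14/3; numerator = -2(-3/2) = 3; a_2 = (3)/(14/3) = 9/14
  n = 3: D(3) = 3(3 + 1/3) = 10; numerator = -2(9/14) = -9/7; a_3 = (-9/7)/(10) = -9/70
  n = 4: D(4) = 4(4 + 1/3) = 52/3; numerator = -2(-9/70) = 9/35; a_4 = (9/35)/(52/3) = 27/1820

r = 2/3; a_0 = 1; a_1 = -3/2; a_2 = 9/14; a_3 = -9/70; a_4 = 27/1820
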